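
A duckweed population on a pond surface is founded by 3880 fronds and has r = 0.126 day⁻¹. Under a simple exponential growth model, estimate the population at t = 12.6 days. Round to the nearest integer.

N(t) = N₀·e^(rt) = 3880 × e^(0.126×12.6) = 3880 × e^1.588.
e^1.588 ≈ 4.892, so N ≈ 3880 × 4.892 = 18980.9.

18981 fronds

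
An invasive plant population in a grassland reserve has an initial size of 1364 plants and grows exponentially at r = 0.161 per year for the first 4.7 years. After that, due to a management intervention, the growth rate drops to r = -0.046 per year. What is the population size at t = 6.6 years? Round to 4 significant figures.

2664 plants

Phase 1: N(4.7) = 1364·e^(0.161×4.7) = 1364·e^0.7567 = 2907.
Phase 2 runs for 6.6 − 4.7 = 1.9 years at r = -0.046.
N(6.6) = 2907·e^(-0.046×1.9) = 2907·e^-0.0874 = 2663.71.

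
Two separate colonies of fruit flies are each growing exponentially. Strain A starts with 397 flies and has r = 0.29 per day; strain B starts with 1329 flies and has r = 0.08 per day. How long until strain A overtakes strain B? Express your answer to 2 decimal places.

5.75 days

Set 397·e^(0.29t) = 1329·e^(0.08t).
e^((0.29 − 0.08)t) = 1329/397 → e^(0.21·t) = 3.3476.
0.21·t = ln(3.3476) = 1.2082, so t = 1.2082/0.21 = 5.7536.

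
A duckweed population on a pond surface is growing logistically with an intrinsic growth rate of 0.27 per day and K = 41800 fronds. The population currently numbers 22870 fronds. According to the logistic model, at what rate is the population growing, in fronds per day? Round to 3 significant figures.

2800 fronds per day

dN/dt = rN(1 − N/K) = 0.27 × 22870 × (1 − 22870/41800).
1 − 22870/41800 = 0.45287; dN/dt = 0.27 × 22870 × 0.45287 = 2796.4.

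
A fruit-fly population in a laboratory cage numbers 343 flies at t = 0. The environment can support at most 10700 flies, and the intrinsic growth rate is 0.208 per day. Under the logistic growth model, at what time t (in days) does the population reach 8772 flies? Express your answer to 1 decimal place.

A = (K − N₀)/N₀ = (10700 − 343)/343 = 30.195.
Solve 10700/(1 + 30.195·e^(−0.208t)) = 8772: 1 + 30.195·e^(−0.208t) = 1.2198, so e^(−0.208t) = 0.00727895.
−0.208·t = ln(0.00727895) = -4.9228, so t = 4.9228/0.208 = 23.667.

23.7 days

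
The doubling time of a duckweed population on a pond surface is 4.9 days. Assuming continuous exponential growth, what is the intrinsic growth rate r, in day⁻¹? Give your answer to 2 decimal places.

r = ln(2)/t_d = 0.6931/4.9 = 0.14146.

0.14 per day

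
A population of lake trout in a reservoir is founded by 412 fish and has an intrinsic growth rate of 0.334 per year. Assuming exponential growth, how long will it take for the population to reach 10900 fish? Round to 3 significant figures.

9.81 years

Set N₀·e^(rt) = 10900: e^(0.334·t) = 10900/412 = 26.456.
0.334·t = ln(26.456) = 3.2755, so t = 3.2755/0.334 = 9.8069.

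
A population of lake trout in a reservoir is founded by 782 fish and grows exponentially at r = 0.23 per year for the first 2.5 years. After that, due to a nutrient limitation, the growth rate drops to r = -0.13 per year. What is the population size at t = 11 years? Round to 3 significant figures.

Phase 1: N(2.5) = 782·e^(0.23×2.5) = 782·e^0.575 = 1389.72.
Phase 2 runs for 11 − 2.5 = 8.5 years at r = -0.13.
N(11) = 1389.72·e^(-0.13×8.5) = 1389.72·e^-1.105 = 460.289.

460 fish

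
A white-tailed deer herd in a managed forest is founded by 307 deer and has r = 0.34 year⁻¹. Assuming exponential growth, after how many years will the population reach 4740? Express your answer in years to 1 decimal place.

Set N₀·e^(rt) = 4740: e^(0.34·t) = 4740/307 = 15.44.
0.34·t = ln(15.44) = 2.7369, so t = 2.7369/0.34 = 8.0498.

8.0 years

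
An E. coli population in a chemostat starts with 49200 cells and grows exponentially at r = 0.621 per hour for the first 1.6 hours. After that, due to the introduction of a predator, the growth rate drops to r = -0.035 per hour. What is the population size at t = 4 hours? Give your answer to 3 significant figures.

Phase 1: N(1.6) = 49200·e^(0.621×1.6) = 49200·e^0.9936 = 132886.
Phase 2 runs for 4 − 1.6 = 2.4 hours at r = -0.035.
N(4) = 132886·e^(-0.035×2.4) = 132886·e^-0.084 = 122180.

122000 cells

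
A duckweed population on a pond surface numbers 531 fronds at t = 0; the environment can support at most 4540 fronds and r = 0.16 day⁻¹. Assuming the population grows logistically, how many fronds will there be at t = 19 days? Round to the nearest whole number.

3335 fronds

A = (K − N₀)/N₀ = (4540 − 531)/531 = 7.5499.
N(t) = K/(1 + A·e^(−rt)) = 4540/(1 + 7.5499×e^(−0.16×19)).
e^(−3.04) = 0.047835; denominator = 1 + 7.5499×0.047835 = 1.3611.
N = 4540/1.3611 = 3335.42.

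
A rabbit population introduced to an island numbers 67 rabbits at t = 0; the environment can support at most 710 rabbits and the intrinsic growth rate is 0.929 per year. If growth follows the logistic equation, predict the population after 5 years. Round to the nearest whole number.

A = (K − N₀)/N₀ = (710 − 67)/67 = 9.597.
N(t) = K/(1 + A·e^(−rt)) = 710/(1 + 9.597×e^(−0.929×5)).
e^(−4.645) = 0.0096095; denominator = 1 + 9.597×0.0096095 = 1.0922.
N = 710/1.0922 = 650.051.

650 rabbits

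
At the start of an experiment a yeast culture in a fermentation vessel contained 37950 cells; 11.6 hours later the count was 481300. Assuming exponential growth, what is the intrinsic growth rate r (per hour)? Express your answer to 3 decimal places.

From N(t) = N₀·e^(rt): e^(r·11.6) = 481300/37950 = 12.682.
r·11.6 = ln(12.682) = 2.5402, so r = 2.5402/11.6 = 0.21898.

0.219 per hour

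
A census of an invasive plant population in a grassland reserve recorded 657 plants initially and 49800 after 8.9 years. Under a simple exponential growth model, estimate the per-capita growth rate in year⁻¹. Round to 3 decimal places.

From N(t) = N₀·e^(rt): e^(r·8.9) = 49800/657 = 75.799.
r·8.9 = ln(75.799) = 4.3281, so r = 4.3281/8.9 = 0.4863.

0.486 per year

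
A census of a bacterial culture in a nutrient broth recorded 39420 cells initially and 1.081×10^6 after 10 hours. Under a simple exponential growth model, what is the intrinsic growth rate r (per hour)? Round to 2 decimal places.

0.33 per hour

From N(t) = N₀·e^(rt): e^(r·10) = 1.081×10^6/39420 = 27.423.
r·10 = ln(27.423) = 3.3114, so r = 3.3114/10 = 0.33114.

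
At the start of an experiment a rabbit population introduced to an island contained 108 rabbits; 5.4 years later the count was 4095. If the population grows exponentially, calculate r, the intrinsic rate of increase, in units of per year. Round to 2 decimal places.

From N(t) = N₀·e^(rt): e^(r·5.4) = 4095/108 = 37.917.
r·5.4 = ln(37.917) = 3.6354, so r = 3.6354/5.4 = 0.67322.

0.67 per year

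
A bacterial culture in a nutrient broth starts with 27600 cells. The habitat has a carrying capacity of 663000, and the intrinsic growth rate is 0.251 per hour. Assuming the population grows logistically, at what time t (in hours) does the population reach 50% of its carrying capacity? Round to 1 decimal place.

12.5 hours

A = (K − N₀)/N₀ = (663000 − 27600)/27600 = 23.022.
Solve 663000/(1 + 23.022·e^(−0.251t)) = 331500: 1 + 23.022·e^(−0.251t) = 2, so e^(−0.251t) = 0.0434372.
−0.251·t = ln(0.0434372) = -3.1364, so t = 3.1364/0.251 = 12.496.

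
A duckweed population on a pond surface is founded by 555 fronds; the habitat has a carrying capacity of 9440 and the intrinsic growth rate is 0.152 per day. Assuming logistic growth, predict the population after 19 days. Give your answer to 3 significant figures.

4990 fronds

A = (K − N₀)/N₀ = (9440 − 555)/555 = 16.009.
N(t) = K/(1 + A·e^(−rt)) = 9440/(1 + 16.009×e^(−0.152×19)).
e^(−2.888) = 0.055687; denominator = 1 + 16.009×0.055687 = 1.8915.
N = 9440/1.8915 = 4990.74.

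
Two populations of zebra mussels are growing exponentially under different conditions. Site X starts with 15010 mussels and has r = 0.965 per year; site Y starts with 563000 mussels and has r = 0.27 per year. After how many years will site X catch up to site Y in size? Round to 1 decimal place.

Set 15010·e^(0.965t) = 563000·e^(0.27t).
e^((0.965 − 0.27)t) = 563000/15010 → e^(0.695·t) = 37.508.
0.695·t = ln(37.508) = 3.6246, so t = 3.6246/0.695 = 5.2152.

5.2 years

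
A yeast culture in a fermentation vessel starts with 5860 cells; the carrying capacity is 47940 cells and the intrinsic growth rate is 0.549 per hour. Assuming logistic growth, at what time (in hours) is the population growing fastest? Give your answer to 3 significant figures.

Logistic growth is fastest at N = K/2 = 23970.
A = (K − N₀)/N₀ = 7.1809. Set K/(1 + A·e^(−rt)) = K/2 → A·e^(−rt) = 1.
e^(−0.549t) = 1/7.1809 = 0.139259, so t = ln(7.1809)/0.549 = 1.9714/0.549 = 3.5909.

3.59 hours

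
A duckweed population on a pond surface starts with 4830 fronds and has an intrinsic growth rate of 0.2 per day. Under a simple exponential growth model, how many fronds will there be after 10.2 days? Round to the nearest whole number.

37146 fronds

N(t) = N₀·e^(rt) = 4830 × e^(0.2×10.2) = 4830 × e^2.04.
e^2.04 ≈ 7.6906, so N ≈ 4830 × 7.6906 = 37145.6.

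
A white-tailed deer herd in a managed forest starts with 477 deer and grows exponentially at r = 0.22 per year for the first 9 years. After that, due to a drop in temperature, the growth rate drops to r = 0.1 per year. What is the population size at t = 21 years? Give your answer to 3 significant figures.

11500 deer

Phase 1: N(9) = 477·e^(0.22×9) = 477·e^1.98 = 3454.79.
Phase 2 runs for 21 − 9 = 12 years at r = 0.1.
N(21) = 3454.79·e^(0.1×12) = 3454.79·e^1.2 = 11470.3.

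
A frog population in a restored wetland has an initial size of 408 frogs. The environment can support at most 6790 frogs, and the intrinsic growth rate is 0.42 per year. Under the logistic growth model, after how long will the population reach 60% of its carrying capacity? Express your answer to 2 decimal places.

A = (K − N₀)/N₀ = (6790 − 408)/408 = 15.642.
Solve 6790/(1 + 15.642·e^(−0.42t)) = 4074: 1 + 15.642·e^(−0.42t) = 1.6667, so e^(−0.42t) = 0.0426199.
−0.42·t = ln(0.0426199) = -3.1554, so t = 3.1554/0.42 = 7.5129.

7.51 years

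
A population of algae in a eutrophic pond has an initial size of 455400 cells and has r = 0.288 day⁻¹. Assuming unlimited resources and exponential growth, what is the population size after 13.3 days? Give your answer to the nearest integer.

20985272 cells

N(t) = N₀·e^(rt) = 455400 × e^(0.288×13.3) = 455400 × e^3.83.
e^3.83 ≈ 46.081, so N ≈ 455400 × 46.081 = 2.098527×10^7.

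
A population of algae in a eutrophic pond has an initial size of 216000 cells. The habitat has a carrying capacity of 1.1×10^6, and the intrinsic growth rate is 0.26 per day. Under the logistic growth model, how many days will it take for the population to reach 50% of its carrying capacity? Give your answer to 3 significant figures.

5.42 days

A = (K − N₀)/N₀ = (1.1×10^6 − 216000)/216000 = 4.0926.
Solve 1.1×10^6/(1 + 4.0926·e^(−0.26t)) = 550000: 1 + 4.0926·e^(−0.26t) = 2, so e^(−0.26t) = 0.244344.
−0.26·t = ln(0.244344) = -1.4092, so t = 1.4092/0.26 = 5.4199.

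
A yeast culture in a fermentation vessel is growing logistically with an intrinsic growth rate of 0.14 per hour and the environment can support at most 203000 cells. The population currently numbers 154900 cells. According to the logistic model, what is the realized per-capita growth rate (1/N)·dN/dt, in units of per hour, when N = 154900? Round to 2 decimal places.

(1/N)·dN/dt = r(1 − N/K) = 0.14 × (1 − 154900/203000).
= 0.14 × 0.23695 = 0.033172.

0.03 per hour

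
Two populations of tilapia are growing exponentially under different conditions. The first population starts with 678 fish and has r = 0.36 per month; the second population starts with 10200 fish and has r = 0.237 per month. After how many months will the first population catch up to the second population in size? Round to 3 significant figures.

22.0 months

Set 678·e^(0.36t) = 10200·e^(0.237t).
e^((0.36 − 0.237)t) = 10200/678 → e^(0.123·t) = 15.044.
0.123·t = ln(15.044) = 2.711, so t = 2.711/0.123 = 22.041.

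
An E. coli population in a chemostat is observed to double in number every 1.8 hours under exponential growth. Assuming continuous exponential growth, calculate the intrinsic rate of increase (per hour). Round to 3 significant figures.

r = ln(2)/t_d = 0.6931/1.8 = 0.38508.

0.385 per hour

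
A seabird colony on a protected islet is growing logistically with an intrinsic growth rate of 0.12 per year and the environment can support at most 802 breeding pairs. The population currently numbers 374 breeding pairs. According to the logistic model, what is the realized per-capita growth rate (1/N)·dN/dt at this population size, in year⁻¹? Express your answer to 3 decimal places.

0.064 per year

(1/N)·dN/dt = r(1 − N/K) = 0.12 × (1 − 374/802).
= 0.12 × 0.53367 = 0.06404.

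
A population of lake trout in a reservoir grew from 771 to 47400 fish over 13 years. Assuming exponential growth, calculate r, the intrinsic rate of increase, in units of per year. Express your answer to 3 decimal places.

0.317 per year

From N(t) = N₀·e^(rt): e^(r·13) = 47400/771 = 61.479.
r·13 = ln(61.479) = 4.1187, so r = 4.1187/13 = 0.31682.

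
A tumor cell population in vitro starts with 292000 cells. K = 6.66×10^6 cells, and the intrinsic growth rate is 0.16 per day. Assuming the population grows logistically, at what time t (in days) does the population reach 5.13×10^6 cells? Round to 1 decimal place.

A = (K − N₀)/N₀ = (6.66×10^6 − 292000)/292000 = 21.808.
Solve 6.66×10^6/(1 + 21.808·e^(−0.16t)) = 5.13×10^6: 1 + 21.808·e^(−0.16t) = 1.2982, so e^(−0.16t) = 0.0136758.
−0.16·t = ln(0.0136758) = -4.2921, so t = 4.2921/0.16 = 26.826.

26.8 days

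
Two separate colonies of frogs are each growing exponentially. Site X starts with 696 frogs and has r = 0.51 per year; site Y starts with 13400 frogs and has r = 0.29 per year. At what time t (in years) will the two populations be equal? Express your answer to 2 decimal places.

Set 696·e^(0.51t) = 13400·e^(0.29t).
e^((0.51 − 0.29)t) = 13400/696 → e^(0.22·t) = 19.253.
0.22·t = ln(19.253) = 2.9577, so t = 2.9577/0.22 = 13.444.

13.44 years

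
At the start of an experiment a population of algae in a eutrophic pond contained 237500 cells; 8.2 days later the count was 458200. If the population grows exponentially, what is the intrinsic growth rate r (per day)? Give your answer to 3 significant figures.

From N(t) = N₀·e^(rt): e^(r·8.2) = 458200/237500 = 1.9293.
r·8.2 = ln(1.9293) = 0.65714, so r = 0.65714/8.2 = 0.080139.

0.0801 per day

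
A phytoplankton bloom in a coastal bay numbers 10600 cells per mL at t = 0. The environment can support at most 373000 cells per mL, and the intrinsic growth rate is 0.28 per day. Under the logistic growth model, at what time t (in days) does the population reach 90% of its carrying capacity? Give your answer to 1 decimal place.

A = (K − N₀)/N₀ = (373000 − 10600)/10600 = 34.189.
Solve 373000/(1 + 34.189·e^(−0.28t)) = 335700: 1 + 34.189·e^(−0.28t) = 1.1111, so e^(−0.28t) = 0.00324994.
−0.28·t = ln(0.00324994) = -5.7291, so t = 5.7291/0.28 = 20.461.

20.5 days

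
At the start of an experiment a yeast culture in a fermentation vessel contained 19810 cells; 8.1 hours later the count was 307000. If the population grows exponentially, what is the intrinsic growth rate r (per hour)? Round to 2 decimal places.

0.34 per hour

From N(t) = N₀·e^(rt): e^(r·8.1) = 307000/19810 = 15.497.
r·8.1 = ln(15.497) = 2.7407, so r = 2.7407/8.1 = 0.33835.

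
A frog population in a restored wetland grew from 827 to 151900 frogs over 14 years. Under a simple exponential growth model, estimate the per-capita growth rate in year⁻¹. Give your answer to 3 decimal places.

0.372 per year

From N(t) = N₀·e^(rt): e^(r·14) = 151900/827 = 183.68.
r·14 = ln(183.68) = 5.2132, so r = 5.2132/14 = 0.37237.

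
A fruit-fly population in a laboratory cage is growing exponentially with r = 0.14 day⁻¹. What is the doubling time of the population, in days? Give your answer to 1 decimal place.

5.0 days

Doubling time t_d = ln(2)/r = 0.6931/0.14 = 4.9511.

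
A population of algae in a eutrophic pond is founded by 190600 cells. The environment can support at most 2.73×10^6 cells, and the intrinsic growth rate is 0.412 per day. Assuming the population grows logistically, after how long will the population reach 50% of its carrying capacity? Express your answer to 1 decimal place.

6.3 days

A = (K − N₀)/N₀ = (2.73×10^6 − 190600)/190600 = 13.323.
Solve 2.73×10^6/(1 + 13.323·e^(−0.412t)) = 1.365×10^6: 1 + 13.323·e^(−0.412t) = 2, so e^(−0.412t) = 0.0750571.
−0.412·t = ln(0.0750571) = -2.5895, so t = 2.5895/0.412 = 6.2852.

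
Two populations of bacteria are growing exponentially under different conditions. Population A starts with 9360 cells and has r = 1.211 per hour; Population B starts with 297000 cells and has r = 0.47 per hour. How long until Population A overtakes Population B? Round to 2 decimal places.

Set 9360·e^(1.211t) = 297000·e^(0.47t).
e^((1.211 − 0.47)t) = 297000/9360 → e^(0.741·t) = 31.731.
0.741·t = ln(31.731) = 3.4573, so t = 3.4573/0.741 = 4.6657.

4.67 hours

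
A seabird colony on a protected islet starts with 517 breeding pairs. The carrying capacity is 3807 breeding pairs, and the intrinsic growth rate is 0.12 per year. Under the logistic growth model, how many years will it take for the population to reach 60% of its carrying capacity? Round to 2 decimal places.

A = (K − N₀)/N₀ = (3807 − 517)/517 = 6.3636.
Solve 3807/(1 + 6.3636·e^(−0.12t)) = 2284.2: 1 + 6.3636·e^(−0.12t) = 1.6667, so e^(−0.12t) = 0.104762.
−0.12·t = ln(0.104762) = -2.2561, so t = 2.2561/0.12 = 18.801.

18.80 years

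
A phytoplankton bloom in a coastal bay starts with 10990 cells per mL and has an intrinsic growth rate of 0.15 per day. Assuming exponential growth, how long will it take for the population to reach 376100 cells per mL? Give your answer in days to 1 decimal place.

23.6 days

Set N₀·e^(rt) = 376100: e^(0.15·t) = 376100/10990 = 34.222.
0.15·t = ln(34.222) = 3.5329, so t = 3.5329/0.15 = 23.552.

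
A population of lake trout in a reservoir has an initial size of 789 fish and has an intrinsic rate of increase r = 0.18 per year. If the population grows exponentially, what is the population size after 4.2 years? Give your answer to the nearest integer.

N(t) = N₀·e^(rt) = 789 × e^(0.18×4.2) = 789 × e^0.756.
e^0.756 ≈ 2.1297, so N ≈ 789 × 2.1297 = 1680.37.

1680 fish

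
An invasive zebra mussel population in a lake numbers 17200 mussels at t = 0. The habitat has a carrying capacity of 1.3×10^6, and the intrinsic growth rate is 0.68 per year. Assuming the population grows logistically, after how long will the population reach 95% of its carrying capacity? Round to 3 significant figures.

10.7 years

A = (K − N₀)/N₀ = (1.3×10^6 − 17200)/17200 = 74.581.
Solve 1.3×10^6/(1 + 74.581·e^(−0.68t)) = 1.235×10^6: 1 + 74.581·e^(−0.68t) = 1.0526, so e^(−0.68t) = 0.000705693.
−0.68·t = ln(0.000705693) = -7.2563, so t = 7.2563/0.68 = 10.671.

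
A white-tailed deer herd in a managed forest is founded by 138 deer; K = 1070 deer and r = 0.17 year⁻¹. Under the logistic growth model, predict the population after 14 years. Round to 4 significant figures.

A = (K − N₀)/N₀ = (1070 − 138)/138 = 6.7536.
N(t) = K/(1 + A·e^(−rt)) = 1070/(1 + 6.7536×e^(−0.17×14)).
e^(−2.38) = 0.092551; denominator = 1 + 6.7536×0.092551 = 1.6251.
N = 1070/1.6251 = 658.441.

658.4 deer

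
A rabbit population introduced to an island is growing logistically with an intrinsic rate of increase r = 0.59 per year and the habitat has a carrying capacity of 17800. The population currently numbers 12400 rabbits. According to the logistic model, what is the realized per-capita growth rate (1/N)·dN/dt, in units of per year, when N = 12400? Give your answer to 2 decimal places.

0.18 per year

(1/N)·dN/dt = r(1 − N/K) = 0.59 × (1 − 12400/17800).
= 0.59 × 0.30337 = 0.17899.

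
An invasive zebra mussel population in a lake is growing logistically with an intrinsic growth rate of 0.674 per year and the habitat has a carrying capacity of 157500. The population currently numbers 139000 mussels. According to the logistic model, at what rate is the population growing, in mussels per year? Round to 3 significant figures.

dN/dt = rN(1 − N/K) = 0.674 × 139000 × (1 − 139000/157500).
1 − 139000/157500 = 0.11746; dN/dt = 0.674 × 139000 × 0.11746 = 11004.

11000 mussels per year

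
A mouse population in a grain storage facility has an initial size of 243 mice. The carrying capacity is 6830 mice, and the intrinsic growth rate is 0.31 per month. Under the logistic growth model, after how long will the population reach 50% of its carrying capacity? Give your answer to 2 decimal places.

10.64 months

A = (K − N₀)/N₀ = (6830 − 243)/243 = 27.107.
Solve 6830/(1 + 27.107·e^(−0.31t)) = 3415: 1 + 27.107·e^(−0.31t) = 2, so e^(−0.31t) = 0.0368908.
−0.31·t = ln(0.0368908) = -3.2998, so t = 3.2998/0.31 = 10.644.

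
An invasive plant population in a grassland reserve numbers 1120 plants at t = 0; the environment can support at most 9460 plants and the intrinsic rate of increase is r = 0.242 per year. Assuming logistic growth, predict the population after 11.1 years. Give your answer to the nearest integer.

A = (K − N₀)/N₀ = (9460 − 1120)/1120 = 7.4464.
N(t) = K/(1 + A·e^(−rt)) = 9460/(1 + 7.4464×e^(−0.242×11.1)).
e^(−2.686) = 0.068139; denominator = 1 + 7.4464×0.068139 = 1.5074.
N = 9460/1.5074 = 6275.73.

6276 plants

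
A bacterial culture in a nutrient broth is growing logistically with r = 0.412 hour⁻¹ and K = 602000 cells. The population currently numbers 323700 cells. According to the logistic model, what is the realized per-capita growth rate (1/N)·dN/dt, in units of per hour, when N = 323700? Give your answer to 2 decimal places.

0.19 per hour

(1/N)·dN/dt = r(1 − N/K) = 0.412 × (1 − 323700/602000).
= 0.412 × 0.46229 = 0.19046.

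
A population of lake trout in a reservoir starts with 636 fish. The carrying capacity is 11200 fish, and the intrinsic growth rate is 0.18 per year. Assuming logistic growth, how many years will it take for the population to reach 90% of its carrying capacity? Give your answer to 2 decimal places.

27.82 years

A = (K − N₀)/N₀ = (11200 − 636)/636 = 16.61.
Solve 11200/(1 + 16.61·e^(−0.18t)) = 10080: 1 + 16.61·e^(−0.18t) = 1.1111, so e^(−0.18t) = 0.00668939.
−0.18·t = ln(0.00668939) = -5.0072, so t = 5.0072/0.18 = 27.818.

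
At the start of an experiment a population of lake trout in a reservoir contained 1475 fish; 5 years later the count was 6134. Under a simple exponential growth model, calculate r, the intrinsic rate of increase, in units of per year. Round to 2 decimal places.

From N(t) = N₀·e^(rt): e^(r·5) = 6134/1475 = 4.1586.
r·5 = ln(4.1586) = 1.4252, so r = 1.4252/5 = 0.28504.

0.29 per year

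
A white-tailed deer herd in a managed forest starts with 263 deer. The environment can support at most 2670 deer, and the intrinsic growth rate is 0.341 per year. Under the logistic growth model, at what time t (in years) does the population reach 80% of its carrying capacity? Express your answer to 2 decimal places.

A = (K − N₀)/N₀ = (2670 − 263)/263 = 9.1521.
Solve 2670/(1 + 9.1521·e^(−0.341t)) = 2136: 1 + 9.1521·e^(−0.341t) = 1.25, so e^(−0.341t) = 0.0273162.
−0.341·t = ln(0.0273162) = -3.6003, so t = 3.6003/0.341 = 10.558.

10.56 years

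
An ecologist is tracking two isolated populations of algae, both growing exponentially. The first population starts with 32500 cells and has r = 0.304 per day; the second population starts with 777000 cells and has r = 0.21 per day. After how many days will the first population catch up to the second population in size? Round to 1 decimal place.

33.8 days

Set 32500·e^(0.304t) = 777000·e^(0.21t).
e^((0.304 − 0.21)t) = 777000/32500 → e^(0.094·t) = 23.908.
0.094·t = ln(23.908) = 3.1742, so t = 3.1742/0.094 = 33.768.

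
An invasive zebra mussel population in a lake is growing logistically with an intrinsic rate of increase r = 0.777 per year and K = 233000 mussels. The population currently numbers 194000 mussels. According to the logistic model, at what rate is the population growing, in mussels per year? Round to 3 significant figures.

dN/dt = rN(1 − N/K) = 0.777 × 194000 × (1 − 194000/233000).
1 − 194000/233000 = 0.16738; dN/dt = 0.777 × 194000 × 0.16738 = 25231.

25200 mussels per year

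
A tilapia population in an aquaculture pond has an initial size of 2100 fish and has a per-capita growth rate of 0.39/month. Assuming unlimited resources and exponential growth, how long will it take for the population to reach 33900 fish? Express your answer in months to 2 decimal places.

7.13 months

Set N₀·e^(rt) = 33900: e^(0.39·t) = 33900/2100 = 16.143.
0.39·t = ln(16.143) = 2.7815, so t = 2.7815/0.39 = 7.132.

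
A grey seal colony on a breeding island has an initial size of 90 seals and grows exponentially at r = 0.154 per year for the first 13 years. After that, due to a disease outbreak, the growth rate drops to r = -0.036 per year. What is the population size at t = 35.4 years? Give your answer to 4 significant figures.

Phase 1: N(13) = 90·e^(0.154×13) = 90·e^2.002 = 666.346.
Phase 2 runs for 35.4 − 13 = 22.4 years at r = -0.036.
N(35.4) = 666.346·e^(-0.036×22.4) = 666.346·e^-0.8064 = 297.499.

297.5 seals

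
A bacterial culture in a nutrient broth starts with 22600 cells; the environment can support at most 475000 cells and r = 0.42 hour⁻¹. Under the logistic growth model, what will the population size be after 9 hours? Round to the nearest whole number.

A = (K − N₀)/N₀ = (475000 − 22600)/22600 = 20.018.
N(t) = K/(1 + A·e^(−rt)) = 475000/(1 + 20.018×e^(−0.42×9)).
e^(−3.78) = 0.022823; denominator = 1 + 20.018×0.022823 = 1.4569.
N = 475000/1.4569 = 326044.

326044 cells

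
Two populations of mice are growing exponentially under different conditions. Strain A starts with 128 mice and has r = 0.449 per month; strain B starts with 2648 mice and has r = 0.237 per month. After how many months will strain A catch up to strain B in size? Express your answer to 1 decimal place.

Set 128·e^(0.449t) = 2648·e^(0.237t).
e^((0.449 − 0.237)t) = 2648/128 → e^(0.212·t) = 20.688.
0.212·t = ln(20.688) = 3.0295, so t = 3.0295/0.212 = 14.29.

14.3 months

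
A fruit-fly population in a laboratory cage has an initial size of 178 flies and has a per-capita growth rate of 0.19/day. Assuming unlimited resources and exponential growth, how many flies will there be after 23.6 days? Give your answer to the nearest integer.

N(t) = N₀·e^(rt) = 178 × e^(0.19×23.6) = 178 × e^4.484.
e^4.484 ≈ 88.588, so N ≈ 178 × 88.588 = 15768.7.

15769 flies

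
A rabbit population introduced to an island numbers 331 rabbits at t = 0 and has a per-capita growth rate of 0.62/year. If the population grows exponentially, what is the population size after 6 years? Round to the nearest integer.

13659 rabbits

N(t) = N₀·e^(rt) = 331 × e^(0.62×6) = 331 × e^3.72.
e^3.72 ≈ 41.264, so N ≈ 331 × 41.264 = 13658.5.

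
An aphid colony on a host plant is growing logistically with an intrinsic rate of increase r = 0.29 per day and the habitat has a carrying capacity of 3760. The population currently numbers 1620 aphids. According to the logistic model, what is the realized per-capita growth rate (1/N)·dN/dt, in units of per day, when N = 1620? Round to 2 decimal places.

0.17 per day

(1/N)·dN/dt = r(1 − N/K) = 0.29 × (1 − 1620/3760).
= 0.29 × 0.56915 = 0.16505.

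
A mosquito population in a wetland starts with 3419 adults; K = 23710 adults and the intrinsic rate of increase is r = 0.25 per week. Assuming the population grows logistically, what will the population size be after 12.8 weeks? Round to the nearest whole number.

19091 adults

A = (K − N₀)/N₀ = (23710 − 3419)/3419 = 5.9348.
N(t) = K/(1 + A·e^(−rt)) = 23710/(1 + 5.9348×e^(−0.25×12.8)).
e^(−3.2) = 0.040762; denominator = 1 + 5.9348×0.040762 = 1.2419.
N = 23710/1.2419 = 19091.5.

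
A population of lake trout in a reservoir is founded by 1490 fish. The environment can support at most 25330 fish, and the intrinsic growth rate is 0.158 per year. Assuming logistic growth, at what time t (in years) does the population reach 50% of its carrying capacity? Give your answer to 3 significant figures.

17.5 years

A = (K − N₀)/N₀ = (25330 − 1490)/1490 = 16.
Solve 25330/(1 + 16·e^(−0.158t)) = 12665: 1 + 16·e^(−0.158t) = 2, so e^(−0.158t) = 0.0625.
−0.158·t = ln(0.0625) = -2.7726, so t = 2.7726/0.158 = 17.548.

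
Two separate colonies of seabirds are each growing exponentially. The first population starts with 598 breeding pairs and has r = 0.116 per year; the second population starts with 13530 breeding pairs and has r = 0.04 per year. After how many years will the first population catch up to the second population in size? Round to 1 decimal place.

41.0 years

Set 598·e^(0.116t) = 13530·e^(0.04t).
e^((0.116 − 0.04)t) = 13530/598 → e^(0.076·t) = 22.625.
0.076·t = ln(22.625) = 3.1191, so t = 3.1191/0.076 = 41.04.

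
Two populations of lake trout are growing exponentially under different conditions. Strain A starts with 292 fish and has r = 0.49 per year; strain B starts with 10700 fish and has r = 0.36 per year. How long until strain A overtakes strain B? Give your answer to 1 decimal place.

Set 292·e^(0.49t) = 10700·e^(0.36t).
e^((0.49 − 0.36)t) = 10700/292 → e^(0.13·t) = 36.644.
0.13·t = ln(36.644) = 3.6012, so t = 3.6012/0.13 = 27.702.

27.7 years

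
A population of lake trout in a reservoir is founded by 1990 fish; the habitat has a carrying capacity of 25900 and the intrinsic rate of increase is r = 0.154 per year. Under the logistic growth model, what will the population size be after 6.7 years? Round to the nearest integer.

4904 fish

A = (K − N₀)/N₀ = (25900 − 1990)/1990 = 12.015.
N(t) = K/(1 + A·e^(−rt)) = 25900/(1 + 12.015×e^(−0.154×6.7)).
e^(−1.032) = 0.35636; denominator = 1 + 12.015×0.35636 = 5.2818.
N = 25900/5.2818 = 4903.68.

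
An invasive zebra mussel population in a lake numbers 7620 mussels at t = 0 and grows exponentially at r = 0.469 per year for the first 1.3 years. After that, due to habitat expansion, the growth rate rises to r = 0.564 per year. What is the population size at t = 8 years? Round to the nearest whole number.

613559 mussels

Phase 1: N(1.3) = 7620·e^(0.469×1.3) = 7620·e^0.6097 = 14019.9.
Phase 2 runs for 8 − 1.3 = 6.7 years at r = 0.564.
N(8) = 14019.9·e^(0.564×6.7) = 14019.9·e^3.779 = 613559.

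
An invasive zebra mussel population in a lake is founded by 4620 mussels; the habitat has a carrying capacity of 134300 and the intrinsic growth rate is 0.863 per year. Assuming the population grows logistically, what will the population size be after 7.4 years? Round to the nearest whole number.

128236 mussels

A = (K − N₀)/N₀ = (134300 − 4620)/4620 = 28.069.
N(t) = K/(1 + A·e^(−rt)) = 134300/(1 + 28.069×e^(−0.863×7.4)).
e^(−6.386) = 0.0016846; denominator = 1 + 28.069×0.0016846 = 1.0473.
N = 134300/1.0473 = 128236.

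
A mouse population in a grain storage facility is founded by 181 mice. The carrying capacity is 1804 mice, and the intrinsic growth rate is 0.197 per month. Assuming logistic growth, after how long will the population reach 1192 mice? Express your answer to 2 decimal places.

A = (K − N₀)/N₀ = (1804 − 181)/181 = 8.9669.
Solve 1804/(1 + 8.9669·e^(−0.197t)) = 1192: 1 + 8.9669·e^(−0.197t) = 1.5134, so e^(−0.197t) = 0.0572579.
−0.197·t = ln(0.0572579) = -2.8602, so t = 2.8602/0.197 = 14.519.

14.52 months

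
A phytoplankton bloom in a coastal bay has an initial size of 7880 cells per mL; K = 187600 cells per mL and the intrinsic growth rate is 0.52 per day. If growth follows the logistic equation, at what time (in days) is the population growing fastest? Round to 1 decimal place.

Logistic growth is fastest at N = K/2 = 93800.
A = (K − N₀)/N₀ = 22.807. Set K/(1 + A·e^(−rt)) = K/2 → A·e^(−rt) = 1.
e^(−0.52t) = 1/22.807 = 0.043846, so t = ln(22.807)/0.52 = 3.1271/0.52 = 6.0136.

6.0 days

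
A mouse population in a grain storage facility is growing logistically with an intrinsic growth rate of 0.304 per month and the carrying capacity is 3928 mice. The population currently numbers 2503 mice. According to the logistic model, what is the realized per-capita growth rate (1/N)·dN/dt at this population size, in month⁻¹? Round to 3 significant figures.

0.110 per month

(1/N)·dN/dt = r(1 − N/K) = 0.304 × (1 − 2503/3928).
= 0.304 × 0.36278 = 0.11029.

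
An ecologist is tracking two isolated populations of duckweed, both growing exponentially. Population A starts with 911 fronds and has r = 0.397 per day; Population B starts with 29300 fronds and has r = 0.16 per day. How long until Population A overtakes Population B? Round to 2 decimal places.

Set 911·e^(0.397t) = 29300·e^(0.16t).
e^((0.397 − 0.16)t) = 29300/911 → e^(0.237·t) = 32.162.
0.237·t = ln(32.162) = 3.4708, so t = 3.4708/0.237 = 14.645.

14.64 days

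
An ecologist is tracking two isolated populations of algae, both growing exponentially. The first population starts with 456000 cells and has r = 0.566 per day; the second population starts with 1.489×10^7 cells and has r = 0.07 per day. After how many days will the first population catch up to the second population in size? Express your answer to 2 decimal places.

7.03 days

Set 456000·e^(0.566t) = 1.489×10^7·e^(0.07t).
e^((0.566 − 0.07)t) = 1.489×10^7/456000 → e^(0.496·t) = 32.654.
0.496·t = ln(32.654) = 3.486, so t = 3.486/0.496 = 7.0281.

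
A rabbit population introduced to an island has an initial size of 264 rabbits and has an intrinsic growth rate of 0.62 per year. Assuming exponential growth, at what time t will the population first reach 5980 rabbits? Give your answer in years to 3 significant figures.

5.03 years

Set N₀·e^(rt) = 5980: e^(0.62·t) = 5980/264 = 22.652.
0.62·t = ln(22.652) = 3.1202, so t = 3.1202/0.62 = 5.0326.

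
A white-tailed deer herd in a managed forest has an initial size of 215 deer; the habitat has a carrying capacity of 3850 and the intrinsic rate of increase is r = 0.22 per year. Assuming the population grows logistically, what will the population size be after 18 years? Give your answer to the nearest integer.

A = (K − N₀)/N₀ = (3850 − 215)/215 = 16.907.
N(t) = K/(1 + A·e^(−rt)) = 3850/(1 + 16.907×e^(−0.22×18)).
e^(−3.96) = 0.019063; denominator = 1 + 16.907×0.019063 = 1.3223.
N = 3850/1.3223 = 2911.59.

2912 deer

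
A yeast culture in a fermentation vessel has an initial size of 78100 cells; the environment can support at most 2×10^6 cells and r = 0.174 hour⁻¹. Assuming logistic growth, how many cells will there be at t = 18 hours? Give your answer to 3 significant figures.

A = (K − N₀)/N₀ = (2×10^6 − 78100)/78100 = 24.608.
N(t) = K/(1 + A·e^(−rt)) = 2×10^6/(1 + 24.608×e^(−0.174×18)).
e^(−3.132) = 0.04363; denominator = 1 + 24.608×0.04363 = 2.0737.
N = 2×10^6/2.0737 = 964475.

964000 cells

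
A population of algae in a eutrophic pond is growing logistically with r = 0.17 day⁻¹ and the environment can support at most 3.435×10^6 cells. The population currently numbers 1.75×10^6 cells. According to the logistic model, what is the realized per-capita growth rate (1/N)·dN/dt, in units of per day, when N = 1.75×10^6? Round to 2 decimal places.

0.08 per day

(1/N)·dN/dt = r(1 − N/K) = 0.17 × (1 − 1.75×10^6/3.435×10^6).
= 0.17 × 0.49054 = 0.083392.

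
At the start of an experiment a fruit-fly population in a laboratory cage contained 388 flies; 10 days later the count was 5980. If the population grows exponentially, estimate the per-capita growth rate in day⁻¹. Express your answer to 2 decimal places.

0.27 per day

From N(t) = N₀·e^(rt): e^(r·10) = 5980/388 = 15.412.
r·10 = ln(15.412) = 2.7352, so r = 2.7352/10 = 0.27352.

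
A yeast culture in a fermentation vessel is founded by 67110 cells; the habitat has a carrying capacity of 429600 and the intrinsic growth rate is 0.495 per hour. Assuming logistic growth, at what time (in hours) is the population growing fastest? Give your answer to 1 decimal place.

Logistic growth is fastest at N = K/2 = 214800.
A = (K − N₀)/N₀ = 5.4014. Set K/(1 + A·e^(−rt)) = K/2 → A·e^(−rt) = 1.
e^(−0.495t) = 1/5.4014 = 0.185136, so t = ln(5.4014)/0.495 = 1.6867/0.495 = 3.4074.

3.4 hours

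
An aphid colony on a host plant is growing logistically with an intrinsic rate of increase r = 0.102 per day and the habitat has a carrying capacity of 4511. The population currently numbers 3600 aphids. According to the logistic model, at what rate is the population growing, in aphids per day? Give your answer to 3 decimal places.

74.156 aphids per day

dN/dt = rN(1 − N/K) = 0.102 × 3600 × (1 − 3600/4511).
1 − 3600/4511 = 0.20195; dN/dt = 0.102 × 3600 × 0.20195 = 74.156.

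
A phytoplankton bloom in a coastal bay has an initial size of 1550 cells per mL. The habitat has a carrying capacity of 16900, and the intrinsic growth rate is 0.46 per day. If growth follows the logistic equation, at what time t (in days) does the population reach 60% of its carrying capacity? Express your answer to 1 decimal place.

5.9 days

A = (K − N₀)/N₀ = (16900 − 1550)/1550 = 9.9032.
Solve 16900/(1 + 9.9032·e^(−0.46t)) = 10140: 1 + 9.9032·e^(−0.46t) = 1.6667, so e^(−0.46t) = 0.0673181.
−0.46·t = ln(0.0673181) = -2.6983, so t = 2.6983/0.46 = 5.8659.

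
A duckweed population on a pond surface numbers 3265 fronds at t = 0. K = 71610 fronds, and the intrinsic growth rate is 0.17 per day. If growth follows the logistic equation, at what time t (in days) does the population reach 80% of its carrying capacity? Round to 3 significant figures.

A = (K − N₀)/N₀ = (71610 − 3265)/3265 = 20.933.
Solve 71610/(1 + 20.933·e^(−0.17t)) = 57288: 1 + 20.933·e^(−0.17t) = 1.25, so e^(−0.17t) = 0.0119431.
−0.17·t = ln(0.0119431) = -4.4276, so t = 4.4276/0.17 = 26.045.

26.0 days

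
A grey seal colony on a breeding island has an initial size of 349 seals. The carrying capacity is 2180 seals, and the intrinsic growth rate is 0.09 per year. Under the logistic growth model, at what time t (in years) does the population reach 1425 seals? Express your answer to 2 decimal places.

25.48 years

A = (K − N₀)/N₀ = (2180 − 349)/349 = 5.2464.
Solve 2180/(1 + 5.2464·e^(−0.09t)) = 1425: 1 + 5.2464·e^(−0.09t) = 1.5298, so e^(−0.09t) = 0.100988.
−0.09·t = ln(0.100988) = -2.2928, so t = 2.2928/0.09 = 25.475.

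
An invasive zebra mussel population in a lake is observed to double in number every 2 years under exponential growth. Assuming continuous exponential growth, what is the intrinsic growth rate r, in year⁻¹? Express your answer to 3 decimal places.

r = ln(2)/t_d = 0.6931/2 = 0.34657.

0.347 per year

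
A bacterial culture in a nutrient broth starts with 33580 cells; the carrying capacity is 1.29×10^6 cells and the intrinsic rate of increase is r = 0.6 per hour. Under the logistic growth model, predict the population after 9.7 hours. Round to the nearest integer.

1161079 cells

A = (K − N₀)/N₀ = (1.29×10^6 − 33580)/33580 = 37.416.
N(t) = K/(1 + A·e^(−rt)) = 1.29×10^6/(1 + 37.416×e^(−0.6×9.7)).
e^(−5.82) = 0.0029676; denominator = 1 + 37.416×0.0029676 = 1.111.
N = 1.29×10^6/1.111 = 1.161079×10^6.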